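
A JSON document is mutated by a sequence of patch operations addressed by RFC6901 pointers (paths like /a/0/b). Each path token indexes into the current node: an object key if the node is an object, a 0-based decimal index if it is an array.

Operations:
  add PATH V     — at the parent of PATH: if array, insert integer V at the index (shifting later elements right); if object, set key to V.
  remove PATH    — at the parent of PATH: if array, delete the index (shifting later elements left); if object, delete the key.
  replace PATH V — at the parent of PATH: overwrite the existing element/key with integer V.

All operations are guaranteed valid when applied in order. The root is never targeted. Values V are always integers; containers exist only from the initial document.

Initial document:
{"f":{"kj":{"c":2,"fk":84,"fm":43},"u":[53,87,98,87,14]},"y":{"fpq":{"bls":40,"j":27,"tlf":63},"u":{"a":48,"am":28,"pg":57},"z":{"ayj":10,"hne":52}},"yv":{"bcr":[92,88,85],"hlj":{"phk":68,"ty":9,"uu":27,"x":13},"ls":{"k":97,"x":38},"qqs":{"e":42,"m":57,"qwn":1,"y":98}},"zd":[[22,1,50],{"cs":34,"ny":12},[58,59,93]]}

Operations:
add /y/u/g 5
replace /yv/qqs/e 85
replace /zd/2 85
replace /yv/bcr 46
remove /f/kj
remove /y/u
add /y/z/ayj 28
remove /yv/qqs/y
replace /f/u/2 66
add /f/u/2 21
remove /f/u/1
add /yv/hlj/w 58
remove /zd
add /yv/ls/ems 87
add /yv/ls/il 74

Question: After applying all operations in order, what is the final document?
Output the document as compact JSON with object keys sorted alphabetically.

After op 1 (add /y/u/g 5): {"f":{"kj":{"c":2,"fk":84,"fm":43},"u":[53,87,98,87,14]},"y":{"fpq":{"bls":40,"j":27,"tlf":63},"u":{"a":48,"am":28,"g":5,"pg":57},"z":{"ayj":10,"hne":52}},"yv":{"bcr":[92,88,85],"hlj":{"phk":68,"ty":9,"uu":27,"x":13},"ls":{"k":97,"x":38},"qqs":{"e":42,"m":57,"qwn":1,"y":98}},"zd":[[22,1,50],{"cs":34,"ny":12},[58,59,93]]}
After op 2 (replace /yv/qqs/e 85): {"f":{"kj":{"c":2,"fk":84,"fm":43},"u":[53,87,98,87,14]},"y":{"fpq":{"bls":40,"j":27,"tlf":63},"u":{"a":48,"am":28,"g":5,"pg":57},"z":{"ayj":10,"hne":52}},"yv":{"bcr":[92,88,85],"hlj":{"phk":68,"ty":9,"uu":27,"x":13},"ls":{"k":97,"x":38},"qqs":{"e":85,"m":57,"qwn":1,"y":98}},"zd":[[22,1,50],{"cs":34,"ny":12},[58,59,93]]}
After op 3 (replace /zd/2 85): {"f":{"kj":{"c":2,"fk":84,"fm":43},"u":[53,87,98,87,14]},"y":{"fpq":{"bls":40,"j":27,"tlf":63},"u":{"a":48,"am":28,"g":5,"pg":57},"z":{"ayj":10,"hne":52}},"yv":{"bcr":[92,88,85],"hlj":{"phk":68,"ty":9,"uu":27,"x":13},"ls":{"k":97,"x":38},"qqs":{"e":85,"m":57,"qwn":1,"y":98}},"zd":[[22,1,50],{"cs":34,"ny":12},85]}
After op 4 (replace /yv/bcr 46): {"f":{"kj":{"c":2,"fk":84,"fm":43},"u":[53,87,98,87,14]},"y":{"fpq":{"bls":40,"j":27,"tlf":63},"u":{"a":48,"am":28,"g":5,"pg":57},"z":{"ayj":10,"hne":52}},"yv":{"bcr":46,"hlj":{"phk":68,"ty":9,"uu":27,"x":13},"ls":{"k":97,"x":38},"qqs":{"e":85,"m":57,"qwn":1,"y":98}},"zd":[[22,1,50],{"cs":34,"ny":12},85]}
After op 5 (remove /f/kj): {"f":{"u":[53,87,98,87,14]},"y":{"fpq":{"bls":40,"j":27,"tlf":63},"u":{"a":48,"am":28,"g":5,"pg":57},"z":{"ayj":10,"hne":52}},"yv":{"bcr":46,"hlj":{"phk":68,"ty":9,"uu":27,"x":13},"ls":{"k":97,"x":38},"qqs":{"e":85,"m":57,"qwn":1,"y":98}},"zd":[[22,1,50],{"cs":34,"ny":12},85]}
After op 6 (remove /y/u): {"f":{"u":[53,87,98,87,14]},"y":{"fpq":{"bls":40,"j":27,"tlf":63},"z":{"ayj":10,"hne":52}},"yv":{"bcr":46,"hlj":{"phk":68,"ty":9,"uu":27,"x":13},"ls":{"k":97,"x":38},"qqs":{"e":85,"m":57,"qwn":1,"y":98}},"zd":[[22,1,50],{"cs":34,"ny":12},85]}
After op 7 (add /y/z/ayj 28): {"f":{"u":[53,87,98,87,14]},"y":{"fpq":{"bls":40,"j":27,"tlf":63},"z":{"ayj":28,"hne":52}},"yv":{"bcr":46,"hlj":{"phk":68,"ty":9,"uu":27,"x":13},"ls":{"k":97,"x":38},"qqs":{"e":85,"m":57,"qwn":1,"y":98}},"zd":[[22,1,50],{"cs":34,"ny":12},85]}
After op 8 (remove /yv/qqs/y): {"f":{"u":[53,87,98,87,14]},"y":{"fpq":{"bls":40,"j":27,"tlf":63},"z":{"ayj":28,"hne":52}},"yv":{"bcr":46,"hlj":{"phk":68,"ty":9,"uu":27,"x":13},"ls":{"k":97,"x":38},"qqs":{"e":85,"m":57,"qwn":1}},"zd":[[22,1,50],{"cs":34,"ny":12},85]}
After op 9 (replace /f/u/2 66): {"f":{"u":[53,87,66,87,14]},"y":{"fpq":{"bls":40,"j":27,"tlf":63},"z":{"ayj":28,"hne":52}},"yv":{"bcr":46,"hlj":{"phk":68,"ty":9,"uu":27,"x":13},"ls":{"k":97,"x":38},"qqs":{"e":85,"m":57,"qwn":1}},"zd":[[22,1,50],{"cs":34,"ny":12},85]}
After op 10 (add /f/u/2 21): {"f":{"u":[53,87,21,66,87,14]},"y":{"fpq":{"bls":40,"j":27,"tlf":63},"z":{"ayj":28,"hne":52}},"yv":{"bcr":46,"hlj":{"phk":68,"ty":9,"uu":27,"x":13},"ls":{"k":97,"x":38},"qqs":{"e":85,"m":57,"qwn":1}},"zd":[[22,1,50],{"cs":34,"ny":12},85]}
After op 11 (remove /f/u/1): {"f":{"u":[53,21,66,87,14]},"y":{"fpq":{"bls":40,"j":27,"tlf":63},"z":{"ayj":28,"hne":52}},"yv":{"bcr":46,"hlj":{"phk":68,"ty":9,"uu":27,"x":13},"ls":{"k":97,"x":38},"qqs":{"e":85,"m":57,"qwn":1}},"zd":[[22,1,50],{"cs":34,"ny":12},85]}
After op 12 (add /yv/hlj/w 58): {"f":{"u":[53,21,66,87,14]},"y":{"fpq":{"bls":40,"j":27,"tlf":63},"z":{"ayj":28,"hne":52}},"yv":{"bcr":46,"hlj":{"phk":68,"ty":9,"uu":27,"w":58,"x":13},"ls":{"k":97,"x":38},"qqs":{"e":85,"m":57,"qwn":1}},"zd":[[22,1,50],{"cs":34,"ny":12},85]}
After op 13 (remove /zd): {"f":{"u":[53,21,66,87,14]},"y":{"fpq":{"bls":40,"j":27,"tlf":63},"z":{"ayj":28,"hne":52}},"yv":{"bcr":46,"hlj":{"phk":68,"ty":9,"uu":27,"w":58,"x":13},"ls":{"k":97,"x":38},"qqs":{"e":85,"m":57,"qwn":1}}}
After op 14 (add /yv/ls/ems 87): {"f":{"u":[53,21,66,87,14]},"y":{"fpq":{"bls":40,"j":27,"tlf":63},"z":{"ayj":28,"hne":52}},"yv":{"bcr":46,"hlj":{"phk":68,"ty":9,"uu":27,"w":58,"x":13},"ls":{"ems":87,"k":97,"x":38},"qqs":{"e":85,"m":57,"qwn":1}}}
After op 15 (add /yv/ls/il 74): {"f":{"u":[53,21,66,87,14]},"y":{"fpq":{"bls":40,"j":27,"tlf":63},"z":{"ayj":28,"hne":52}},"yv":{"bcr":46,"hlj":{"phk":68,"ty":9,"uu":27,"w":58,"x":13},"ls":{"ems":87,"il":74,"k":97,"x":38},"qqs":{"e":85,"m":57,"qwn":1}}}

Answer: {"f":{"u":[53,21,66,87,14]},"y":{"fpq":{"bls":40,"j":27,"tlf":63},"z":{"ayj":28,"hne":52}},"yv":{"bcr":46,"hlj":{"phk":68,"ty":9,"uu":27,"w":58,"x":13},"ls":{"ems":87,"il":74,"k":97,"x":38},"qqs":{"e":85,"m":57,"qwn":1}}}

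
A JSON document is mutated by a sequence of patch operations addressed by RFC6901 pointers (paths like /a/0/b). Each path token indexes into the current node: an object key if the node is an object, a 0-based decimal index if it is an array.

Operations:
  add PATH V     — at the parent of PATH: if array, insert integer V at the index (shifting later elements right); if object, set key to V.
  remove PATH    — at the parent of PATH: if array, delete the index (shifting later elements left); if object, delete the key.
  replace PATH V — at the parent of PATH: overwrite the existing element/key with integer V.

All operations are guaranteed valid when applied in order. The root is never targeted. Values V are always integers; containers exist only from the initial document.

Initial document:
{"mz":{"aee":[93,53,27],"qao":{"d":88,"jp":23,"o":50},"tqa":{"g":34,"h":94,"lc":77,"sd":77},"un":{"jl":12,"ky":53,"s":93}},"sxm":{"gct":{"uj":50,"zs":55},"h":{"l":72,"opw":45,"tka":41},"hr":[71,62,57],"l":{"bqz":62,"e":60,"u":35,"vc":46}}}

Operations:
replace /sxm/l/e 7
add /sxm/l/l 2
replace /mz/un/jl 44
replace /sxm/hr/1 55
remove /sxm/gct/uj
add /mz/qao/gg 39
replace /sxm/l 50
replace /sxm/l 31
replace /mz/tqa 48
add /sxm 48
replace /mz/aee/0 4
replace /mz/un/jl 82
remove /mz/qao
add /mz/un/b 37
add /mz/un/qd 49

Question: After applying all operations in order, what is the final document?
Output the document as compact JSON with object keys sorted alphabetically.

Answer: {"mz":{"aee":[4,53,27],"tqa":48,"un":{"b":37,"jl":82,"ky":53,"qd":49,"s":93}},"sxm":48}

Derivation:
After op 1 (replace /sxm/l/e 7): {"mz":{"aee":[93,53,27],"qao":{"d":88,"jp":23,"o":50},"tqa":{"g":34,"h":94,"lc":77,"sd":77},"un":{"jl":12,"ky":53,"s":93}},"sxm":{"gct":{"uj":50,"zs":55},"h":{"l":72,"opw":45,"tka":41},"hr":[71,62,57],"l":{"bqz":62,"e":7,"u":35,"vc":46}}}
After op 2 (add /sxm/l/l 2): {"mz":{"aee":[93,53,27],"qao":{"d":88,"jp":23,"o":50},"tqa":{"g":34,"h":94,"lc":77,"sd":77},"un":{"jl":12,"ky":53,"s":93}},"sxm":{"gct":{"uj":50,"zs":55},"h":{"l":72,"opw":45,"tka":41},"hr":[71,62,57],"l":{"bqz":62,"e":7,"l":2,"u":35,"vc":46}}}
After op 3 (replace /mz/un/jl 44): {"mz":{"aee":[93,53,27],"qao":{"d":88,"jp":23,"o":50},"tqa":{"g":34,"h":94,"lc":77,"sd":77},"un":{"jl":44,"ky":53,"s":93}},"sxm":{"gct":{"uj":50,"zs":55},"h":{"l":72,"opw":45,"tka":41},"hr":[71,62,57],"l":{"bqz":62,"e":7,"l":2,"u":35,"vc":46}}}
After op 4 (replace /sxm/hr/1 55): {"mz":{"aee":[93,53,27],"qao":{"d":88,"jp":23,"o":50},"tqa":{"g":34,"h":94,"lc":77,"sd":77},"un":{"jl":44,"ky":53,"s":93}},"sxm":{"gct":{"uj":50,"zs":55},"h":{"l":72,"opw":45,"tka":41},"hr":[71,55,57],"l":{"bqz":62,"e":7,"l":2,"u":35,"vc":46}}}
After op 5 (remove /sxm/gct/uj): {"mz":{"aee":[93,53,27],"qao":{"d":88,"jp":23,"o":50},"tqa":{"g":34,"h":94,"lc":77,"sd":77},"un":{"jl":44,"ky":53,"s":93}},"sxm":{"gct":{"zs":55},"h":{"l":72,"opw":45,"tka":41},"hr":[71,55,57],"l":{"bqz":62,"e":7,"l":2,"u":35,"vc":46}}}
After op 6 (add /mz/qao/gg 39): {"mz":{"aee":[93,53,27],"qao":{"d":88,"gg":39,"jp":23,"o":50},"tqa":{"g":34,"h":94,"lc":77,"sd":77},"un":{"jl":44,"ky":53,"s":93}},"sxm":{"gct":{"zs":55},"h":{"l":72,"opw":45,"tka":41},"hr":[71,55,57],"l":{"bqz":62,"e":7,"l":2,"u":35,"vc":46}}}
After op 7 (replace /sxm/l 50): {"mz":{"aee":[93,53,27],"qao":{"d":88,"gg":39,"jp":23,"o":50},"tqa":{"g":34,"h":94,"lc":77,"sd":77},"un":{"jl":44,"ky":53,"s":93}},"sxm":{"gct":{"zs":55},"h":{"l":72,"opw":45,"tka":41},"hr":[71,55,57],"l":50}}
After op 8 (replace /sxm/l 31): {"mz":{"aee":[93,53,27],"qao":{"d":88,"gg":39,"jp":23,"o":50},"tqa":{"g":34,"h":94,"lc":77,"sd":77},"un":{"jl":44,"ky":53,"s":93}},"sxm":{"gct":{"zs":55},"h":{"l":72,"opw":45,"tka":41},"hr":[71,55,57],"l":31}}
After op 9 (replace /mz/tqa 48): {"mz":{"aee":[93,53,27],"qao":{"d":88,"gg":39,"jp":23,"o":50},"tqa":48,"un":{"jl":44,"ky":53,"s":93}},"sxm":{"gct":{"zs":55},"h":{"l":72,"opw":45,"tka":41},"hr":[71,55,57],"l":31}}
After op 10 (add /sxm 48): {"mz":{"aee":[93,53,27],"qao":{"d":88,"gg":39,"jp":23,"o":50},"tqa":48,"un":{"jl":44,"ky":53,"s":93}},"sxm":48}
After op 11 (replace /mz/aee/0 4): {"mz":{"aee":[4,53,27],"qao":{"d":88,"gg":39,"jp":23,"o":50},"tqa":48,"un":{"jl":44,"ky":53,"s":93}},"sxm":48}
After op 12 (replace /mz/un/jl 82): {"mz":{"aee":[4,53,27],"qao":{"d":88,"gg":39,"jp":23,"o":50},"tqa":48,"un":{"jl":82,"ky":53,"s":93}},"sxm":48}
After op 13 (remove /mz/qao): {"mz":{"aee":[4,53,27],"tqa":48,"un":{"jl":82,"ky":53,"s":93}},"sxm":48}
After op 14 (add /mz/un/b 37): {"mz":{"aee":[4,53,27],"tqa":48,"un":{"b":37,"jl":82,"ky":53,"s":93}},"sxm":48}
After op 15 (add /mz/un/qd 49): {"mz":{"aee":[4,53,27],"tqa":48,"un":{"b":37,"jl":82,"ky":53,"qd":49,"s":93}},"sxm":48}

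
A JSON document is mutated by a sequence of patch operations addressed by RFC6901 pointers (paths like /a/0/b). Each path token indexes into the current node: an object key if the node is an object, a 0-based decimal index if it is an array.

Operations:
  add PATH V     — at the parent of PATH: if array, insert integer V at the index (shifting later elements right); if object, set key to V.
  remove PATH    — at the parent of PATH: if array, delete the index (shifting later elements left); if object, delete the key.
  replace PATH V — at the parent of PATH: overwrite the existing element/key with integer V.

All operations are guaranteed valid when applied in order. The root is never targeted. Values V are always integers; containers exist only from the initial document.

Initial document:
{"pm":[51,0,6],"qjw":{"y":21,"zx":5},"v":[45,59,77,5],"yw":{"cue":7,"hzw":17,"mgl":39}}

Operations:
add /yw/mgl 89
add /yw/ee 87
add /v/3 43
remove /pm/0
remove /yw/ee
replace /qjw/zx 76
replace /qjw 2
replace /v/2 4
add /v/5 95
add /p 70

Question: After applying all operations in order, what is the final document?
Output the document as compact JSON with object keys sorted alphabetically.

After op 1 (add /yw/mgl 89): {"pm":[51,0,6],"qjw":{"y":21,"zx":5},"v":[45,59,77,5],"yw":{"cue":7,"hzw":17,"mgl":89}}
After op 2 (add /yw/ee 87): {"pm":[51,0,6],"qjw":{"y":21,"zx":5},"v":[45,59,77,5],"yw":{"cue":7,"ee":87,"hzw":17,"mgl":89}}
After op 3 (add /v/3 43): {"pm":[51,0,6],"qjw":{"y":21,"zx":5},"v":[45,59,77,43,5],"yw":{"cue":7,"ee":87,"hzw":17,"mgl":89}}
After op 4 (remove /pm/0): {"pm":[0,6],"qjw":{"y":21,"zx":5},"v":[45,59,77,43,5],"yw":{"cue":7,"ee":87,"hzw":17,"mgl":89}}
After op 5 (remove /yw/ee): {"pm":[0,6],"qjw":{"y":21,"zx":5},"v":[45,59,77,43,5],"yw":{"cue":7,"hzw":17,"mgl":89}}
After op 6 (replace /qjw/zx 76): {"pm":[0,6],"qjw":{"y":21,"zx":76},"v":[45,59,77,43,5],"yw":{"cue":7,"hzw":17,"mgl":89}}
After op 7 (replace /qjw 2): {"pm":[0,6],"qjw":2,"v":[45,59,77,43,5],"yw":{"cue":7,"hzw":17,"mgl":89}}
After op 8 (replace /v/2 4): {"pm":[0,6],"qjw":2,"v":[45,59,4,43,5],"yw":{"cue":7,"hzw":17,"mgl":89}}
After op 9 (add /v/5 95): {"pm":[0,6],"qjw":2,"v":[45,59,4,43,5,95],"yw":{"cue":7,"hzw":17,"mgl":89}}
After op 10 (add /p 70): {"p":70,"pm":[0,6],"qjw":2,"v":[45,59,4,43,5,95],"yw":{"cue":7,"hzw":17,"mgl":89}}

Answer: {"p":70,"pm":[0,6],"qjw":2,"v":[45,59,4,43,5,95],"yw":{"cue":7,"hzw":17,"mgl":89}}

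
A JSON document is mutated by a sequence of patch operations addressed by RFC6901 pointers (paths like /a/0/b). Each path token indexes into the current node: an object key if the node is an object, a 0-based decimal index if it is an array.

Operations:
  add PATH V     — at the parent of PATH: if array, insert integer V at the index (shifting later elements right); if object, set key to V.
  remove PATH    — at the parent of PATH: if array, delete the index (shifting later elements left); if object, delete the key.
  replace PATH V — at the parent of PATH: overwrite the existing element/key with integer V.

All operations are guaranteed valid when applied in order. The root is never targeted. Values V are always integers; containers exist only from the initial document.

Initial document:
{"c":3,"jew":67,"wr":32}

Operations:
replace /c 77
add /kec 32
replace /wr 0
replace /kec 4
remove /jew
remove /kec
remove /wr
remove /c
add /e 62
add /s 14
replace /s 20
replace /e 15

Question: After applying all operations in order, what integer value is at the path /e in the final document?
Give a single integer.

After op 1 (replace /c 77): {"c":77,"jew":67,"wr":32}
After op 2 (add /kec 32): {"c":77,"jew":67,"kec":32,"wr":32}
After op 3 (replace /wr 0): {"c":77,"jew":67,"kec":32,"wr":0}
After op 4 (replace /kec 4): {"c":77,"jew":67,"kec":4,"wr":0}
After op 5 (remove /jew): {"c":77,"kec":4,"wr":0}
After op 6 (remove /kec): {"c":77,"wr":0}
After op 7 (remove /wr): {"c":77}
After op 8 (remove /c): {}
After op 9 (add /e 62): {"e":62}
After op 10 (add /s 14): {"e":62,"s":14}
After op 11 (replace /s 20): {"e":62,"s":20}
After op 12 (replace /e 15): {"e":15,"s":20}
Value at /e: 15

Answer: 15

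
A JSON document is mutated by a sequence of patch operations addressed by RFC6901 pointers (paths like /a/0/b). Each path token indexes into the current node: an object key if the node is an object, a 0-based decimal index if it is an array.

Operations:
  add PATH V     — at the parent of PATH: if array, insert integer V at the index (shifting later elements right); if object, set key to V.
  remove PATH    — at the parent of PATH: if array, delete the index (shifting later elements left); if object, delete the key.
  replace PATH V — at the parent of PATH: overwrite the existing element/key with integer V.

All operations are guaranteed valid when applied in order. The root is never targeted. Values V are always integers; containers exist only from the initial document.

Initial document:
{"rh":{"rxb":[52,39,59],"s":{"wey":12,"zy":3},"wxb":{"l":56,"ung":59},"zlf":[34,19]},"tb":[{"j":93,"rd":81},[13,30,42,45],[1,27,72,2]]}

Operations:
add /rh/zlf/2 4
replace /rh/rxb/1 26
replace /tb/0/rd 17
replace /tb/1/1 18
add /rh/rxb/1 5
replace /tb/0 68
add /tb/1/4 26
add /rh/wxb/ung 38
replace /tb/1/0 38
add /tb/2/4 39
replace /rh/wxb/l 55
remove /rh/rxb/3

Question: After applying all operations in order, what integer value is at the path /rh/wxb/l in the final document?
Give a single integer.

After op 1 (add /rh/zlf/2 4): {"rh":{"rxb":[52,39,59],"s":{"wey":12,"zy":3},"wxb":{"l":56,"ung":59},"zlf":[34,19,4]},"tb":[{"j":93,"rd":81},[13,30,42,45],[1,27,72,2]]}
After op 2 (replace /rh/rxb/1 26): {"rh":{"rxb":[52,26,59],"s":{"wey":12,"zy":3},"wxb":{"l":56,"ung":59},"zlf":[34,19,4]},"tb":[{"j":93,"rd":81},[13,30,42,45],[1,27,72,2]]}
After op 3 (replace /tb/0/rd 17): {"rh":{"rxb":[52,26,59],"s":{"wey":12,"zy":3},"wxb":{"l":56,"ung":59},"zlf":[34,19,4]},"tb":[{"j":93,"rd":17},[13,30,42,45],[1,27,72,2]]}
After op 4 (replace /tb/1/1 18): {"rh":{"rxb":[52,26,59],"s":{"wey":12,"zy":3},"wxb":{"l":56,"ung":59},"zlf":[34,19,4]},"tb":[{"j":93,"rd":17},[13,18,42,45],[1,27,72,2]]}
After op 5 (add /rh/rxb/1 5): {"rh":{"rxb":[52,5,26,59],"s":{"wey":12,"zy":3},"wxb":{"l":56,"ung":59},"zlf":[34,19,4]},"tb":[{"j":93,"rd":17},[13,18,42,45],[1,27,72,2]]}
After op 6 (replace /tb/0 68): {"rh":{"rxb":[52,5,26,59],"s":{"wey":12,"zy":3},"wxb":{"l":56,"ung":59},"zlf":[34,19,4]},"tb":[68,[13,18,42,45],[1,27,72,2]]}
After op 7 (add /tb/1/4 26): {"rh":{"rxb":[52,5,26,59],"s":{"wey":12,"zy":3},"wxb":{"l":56,"ung":59},"zlf":[34,19,4]},"tb":[68,[13,18,42,45,26],[1,27,72,2]]}
After op 8 (add /rh/wxb/ung 38): {"rh":{"rxb":[52,5,26,59],"s":{"wey":12,"zy":3},"wxb":{"l":56,"ung":38},"zlf":[34,19,4]},"tb":[68,[13,18,42,45,26],[1,27,72,2]]}
After op 9 (replace /tb/1/0 38): {"rh":{"rxb":[52,5,26,59],"s":{"wey":12,"zy":3},"wxb":{"l":56,"ung":38},"zlf":[34,19,4]},"tb":[68,[38,18,42,45,26],[1,27,72,2]]}
After op 10 (add /tb/2/4 39): {"rh":{"rxb":[52,5,26,59],"s":{"wey":12,"zy":3},"wxb":{"l":56,"ung":38},"zlf":[34,19,4]},"tb":[68,[38,18,42,45,26],[1,27,72,2,39]]}
After op 11 (replace /rh/wxb/l 55): {"rh":{"rxb":[52,5,26,59],"s":{"wey":12,"zy":3},"wxb":{"l":55,"ung":38},"zlf":[34,19,4]},"tb":[68,[38,18,42,45,26],[1,27,72,2,39]]}
After op 12 (remove /rh/rxb/3): {"rh":{"rxb":[52,5,26],"s":{"wey":12,"zy":3},"wxb":{"l":55,"ung":38},"zlf":[34,19,4]},"tb":[68,[38,18,42,45,26],[1,27,72,2,39]]}
Value at /rh/wxb/l: 55

Answer: 55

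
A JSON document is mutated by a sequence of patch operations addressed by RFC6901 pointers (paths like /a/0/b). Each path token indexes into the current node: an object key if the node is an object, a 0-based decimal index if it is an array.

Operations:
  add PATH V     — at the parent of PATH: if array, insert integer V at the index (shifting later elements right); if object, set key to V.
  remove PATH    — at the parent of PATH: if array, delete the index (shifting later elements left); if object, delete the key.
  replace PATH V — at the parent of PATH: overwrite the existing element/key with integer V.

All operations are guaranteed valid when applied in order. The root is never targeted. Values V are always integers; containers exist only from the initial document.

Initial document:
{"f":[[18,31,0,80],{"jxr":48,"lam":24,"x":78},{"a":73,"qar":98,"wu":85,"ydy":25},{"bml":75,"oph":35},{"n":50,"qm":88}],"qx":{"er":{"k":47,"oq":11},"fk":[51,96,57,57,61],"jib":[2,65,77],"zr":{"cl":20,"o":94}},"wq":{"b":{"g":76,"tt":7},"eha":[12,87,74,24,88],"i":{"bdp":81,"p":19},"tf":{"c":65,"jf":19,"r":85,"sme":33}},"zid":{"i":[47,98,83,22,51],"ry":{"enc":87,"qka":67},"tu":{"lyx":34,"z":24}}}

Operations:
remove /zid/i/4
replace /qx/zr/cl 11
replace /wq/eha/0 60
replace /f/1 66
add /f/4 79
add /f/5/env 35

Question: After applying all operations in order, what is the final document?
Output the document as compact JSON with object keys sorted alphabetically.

Answer: {"f":[[18,31,0,80],66,{"a":73,"qar":98,"wu":85,"ydy":25},{"bml":75,"oph":35},79,{"env":35,"n":50,"qm":88}],"qx":{"er":{"k":47,"oq":11},"fk":[51,96,57,57,61],"jib":[2,65,77],"zr":{"cl":11,"o":94}},"wq":{"b":{"g":76,"tt":7},"eha":[60,87,74,24,88],"i":{"bdp":81,"p":19},"tf":{"c":65,"jf":19,"r":85,"sme":33}},"zid":{"i":[47,98,83,22],"ry":{"enc":87,"qka":67},"tu":{"lyx":34,"z":24}}}

Derivation:
After op 1 (remove /zid/i/4): {"f":[[18,31,0,80],{"jxr":48,"lam":24,"x":78},{"a":73,"qar":98,"wu":85,"ydy":25},{"bml":75,"oph":35},{"n":50,"qm":88}],"qx":{"er":{"k":47,"oq":11},"fk":[51,96,57,57,61],"jib":[2,65,77],"zr":{"cl":20,"o":94}},"wq":{"b":{"g":76,"tt":7},"eha":[12,87,74,24,88],"i":{"bdp":81,"p":19},"tf":{"c":65,"jf":19,"r":85,"sme":33}},"zid":{"i":[47,98,83,22],"ry":{"enc":87,"qka":67},"tu":{"lyx":34,"z":24}}}
After op 2 (replace /qx/zr/cl 11): {"f":[[18,31,0,80],{"jxr":48,"lam":24,"x":78},{"a":73,"qar":98,"wu":85,"ydy":25},{"bml":75,"oph":35},{"n":50,"qm":88}],"qx":{"er":{"k":47,"oq":11},"fk":[51,96,57,57,61],"jib":[2,65,77],"zr":{"cl":11,"o":94}},"wq":{"b":{"g":76,"tt":7},"eha":[12,87,74,24,88],"i":{"bdp":81,"p":19},"tf":{"c":65,"jf":19,"r":85,"sme":33}},"zid":{"i":[47,98,83,22],"ry":{"enc":87,"qka":67},"tu":{"lyx":34,"z":24}}}
After op 3 (replace /wq/eha/0 60): {"f":[[18,31,0,80],{"jxr":48,"lam":24,"x":78},{"a":73,"qar":98,"wu":85,"ydy":25},{"bml":75,"oph":35},{"n":50,"qm":88}],"qx":{"er":{"k":47,"oq":11},"fk":[51,96,57,57,61],"jib":[2,65,77],"zr":{"cl":11,"o":94}},"wq":{"b":{"g":76,"tt":7},"eha":[60,87,74,24,88],"i":{"bdp":81,"p":19},"tf":{"c":65,"jf":19,"r":85,"sme":33}},"zid":{"i":[47,98,83,22],"ry":{"enc":87,"qka":67},"tu":{"lyx":34,"z":24}}}
After op 4 (replace /f/1 66): {"f":[[18,31,0,80],66,{"a":73,"qar":98,"wu":85,"ydy":25},{"bml":75,"oph":35},{"n":50,"qm":88}],"qx":{"er":{"k":47,"oq":11},"fk":[51,96,57,57,61],"jib":[2,65,77],"zr":{"cl":11,"o":94}},"wq":{"b":{"g":76,"tt":7},"eha":[60,87,74,24,88],"i":{"bdp":81,"p":19},"tf":{"c":65,"jf":19,"r":85,"sme":33}},"zid":{"i":[47,98,83,22],"ry":{"enc":87,"qka":67},"tu":{"lyx":34,"z":24}}}
After op 5 (add /f/4 79): {"f":[[18,31,0,80],66,{"a":73,"qar":98,"wu":85,"ydy":25},{"bml":75,"oph":35},79,{"n":50,"qm":88}],"qx":{"er":{"k":47,"oq":11},"fk":[51,96,57,57,61],"jib":[2,65,77],"zr":{"cl":11,"o":94}},"wq":{"b":{"g":76,"tt":7},"eha":[60,87,74,24,88],"i":{"bdp":81,"p":19},"tf":{"c":65,"jf":19,"r":85,"sme":33}},"zid":{"i":[47,98,83,22],"ry":{"enc":87,"qka":67},"tu":{"lyx":34,"z":24}}}
After op 6 (add /f/5/env 35): {"f":[[18,31,0,80],66,{"a":73,"qar":98,"wu":85,"ydy":25},{"bml":75,"oph":35},79,{"env":35,"n":50,"qm":88}],"qx":{"er":{"k":47,"oq":11},"fk":[51,96,57,57,61],"jib":[2,65,77],"zr":{"cl":11,"o":94}},"wq":{"b":{"g":76,"tt":7},"eha":[60,87,74,24,88],"i":{"bdp":81,"p":19},"tf":{"c":65,"jf":19,"r":85,"sme":33}},"zid":{"i":[47,98,83,22],"ry":{"enc":87,"qka":67},"tu":{"lyx":34,"z":24}}}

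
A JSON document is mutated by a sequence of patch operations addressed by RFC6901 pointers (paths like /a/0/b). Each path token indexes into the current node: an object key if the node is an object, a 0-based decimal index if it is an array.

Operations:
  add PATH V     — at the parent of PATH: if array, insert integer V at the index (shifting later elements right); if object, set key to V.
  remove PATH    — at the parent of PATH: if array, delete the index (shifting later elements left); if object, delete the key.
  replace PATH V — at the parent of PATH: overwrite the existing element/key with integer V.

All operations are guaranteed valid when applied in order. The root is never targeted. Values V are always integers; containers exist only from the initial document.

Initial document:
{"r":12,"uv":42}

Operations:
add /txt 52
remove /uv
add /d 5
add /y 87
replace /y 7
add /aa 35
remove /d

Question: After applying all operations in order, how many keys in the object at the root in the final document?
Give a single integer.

Answer: 4

Derivation:
After op 1 (add /txt 52): {"r":12,"txt":52,"uv":42}
After op 2 (remove /uv): {"r":12,"txt":52}
After op 3 (add /d 5): {"d":5,"r":12,"txt":52}
After op 4 (add /y 87): {"d":5,"r":12,"txt":52,"y":87}
After op 5 (replace /y 7): {"d":5,"r":12,"txt":52,"y":7}
After op 6 (add /aa 35): {"aa":35,"d":5,"r":12,"txt":52,"y":7}
After op 7 (remove /d): {"aa":35,"r":12,"txt":52,"y":7}
Size at the root: 4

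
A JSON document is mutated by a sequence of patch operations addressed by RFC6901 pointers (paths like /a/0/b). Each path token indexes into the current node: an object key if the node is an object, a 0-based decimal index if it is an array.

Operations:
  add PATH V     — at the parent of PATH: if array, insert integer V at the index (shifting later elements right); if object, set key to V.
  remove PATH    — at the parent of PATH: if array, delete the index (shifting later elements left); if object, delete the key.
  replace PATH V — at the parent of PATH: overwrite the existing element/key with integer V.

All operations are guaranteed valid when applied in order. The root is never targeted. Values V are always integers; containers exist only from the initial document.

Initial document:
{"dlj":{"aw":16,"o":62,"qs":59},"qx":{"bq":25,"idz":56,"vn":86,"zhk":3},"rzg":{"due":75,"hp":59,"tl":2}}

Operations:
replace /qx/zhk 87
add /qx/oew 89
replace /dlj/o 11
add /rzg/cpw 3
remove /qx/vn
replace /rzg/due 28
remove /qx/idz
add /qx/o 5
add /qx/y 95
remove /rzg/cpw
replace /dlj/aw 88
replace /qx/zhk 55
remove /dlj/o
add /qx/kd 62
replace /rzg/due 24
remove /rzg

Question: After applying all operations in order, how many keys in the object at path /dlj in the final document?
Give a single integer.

After op 1 (replace /qx/zhk 87): {"dlj":{"aw":16,"o":62,"qs":59},"qx":{"bq":25,"idz":56,"vn":86,"zhk":87},"rzg":{"due":75,"hp":59,"tl":2}}
After op 2 (add /qx/oew 89): {"dlj":{"aw":16,"o":62,"qs":59},"qx":{"bq":25,"idz":56,"oew":89,"vn":86,"zhk":87},"rzg":{"due":75,"hp":59,"tl":2}}
After op 3 (replace /dlj/o 11): {"dlj":{"aw":16,"o":11,"qs":59},"qx":{"bq":25,"idz":56,"oew":89,"vn":86,"zhk":87},"rzg":{"due":75,"hp":59,"tl":2}}
After op 4 (add /rzg/cpw 3): {"dlj":{"aw":16,"o":11,"qs":59},"qx":{"bq":25,"idz":56,"oew":89,"vn":86,"zhk":87},"rzg":{"cpw":3,"due":75,"hp":59,"tl":2}}
After op 5 (remove /qx/vn): {"dlj":{"aw":16,"o":11,"qs":59},"qx":{"bq":25,"idz":56,"oew":89,"zhk":87},"rzg":{"cpw":3,"due":75,"hp":59,"tl":2}}
After op 6 (replace /rzg/due 28): {"dlj":{"aw":16,"o":11,"qs":59},"qx":{"bq":25,"idz":56,"oew":89,"zhk":87},"rzg":{"cpw":3,"due":28,"hp":59,"tl":2}}
After op 7 (remove /qx/idz): {"dlj":{"aw":16,"o":11,"qs":59},"qx":{"bq":25,"oew":89,"zhk":87},"rzg":{"cpw":3,"due":28,"hp":59,"tl":2}}
After op 8 (add /qx/o 5): {"dlj":{"aw":16,"o":11,"qs":59},"qx":{"bq":25,"o":5,"oew":89,"zhk":87},"rzg":{"cpw":3,"due":28,"hp":59,"tl":2}}
After op 9 (add /qx/y 95): {"dlj":{"aw":16,"o":11,"qs":59},"qx":{"bq":25,"o":5,"oew":89,"y":95,"zhk":87},"rzg":{"cpw":3,"due":28,"hp":59,"tl":2}}
After op 10 (remove /rzg/cpw): {"dlj":{"aw":16,"o":11,"qs":59},"qx":{"bq":25,"o":5,"oew":89,"y":95,"zhk":87},"rzg":{"due":28,"hp":59,"tl":2}}
After op 11 (replace /dlj/aw 88): {"dlj":{"aw":88,"o":11,"qs":59},"qx":{"bq":25,"o":5,"oew":89,"y":95,"zhk":87},"rzg":{"due":28,"hp":59,"tl":2}}
After op 12 (replace /qx/zhk 55): {"dlj":{"aw":88,"o":11,"qs":59},"qx":{"bq":25,"o":5,"oew":89,"y":95,"zhk":55},"rzg":{"due":28,"hp":59,"tl":2}}
After op 13 (remove /dlj/o): {"dlj":{"aw":88,"qs":59},"qx":{"bq":25,"o":5,"oew":89,"y":95,"zhk":55},"rzg":{"due":28,"hp":59,"tl":2}}
After op 14 (add /qx/kd 62): {"dlj":{"aw":88,"qs":59},"qx":{"bq":25,"kd":62,"o":5,"oew":89,"y":95,"zhk":55},"rzg":{"due":28,"hp":59,"tl":2}}
After op 15 (replace /rzg/due 24): {"dlj":{"aw":88,"qs":59},"qx":{"bq":25,"kd":62,"o":5,"oew":89,"y":95,"zhk":55},"rzg":{"due":24,"hp":59,"tl":2}}
After op 16 (remove /rzg): {"dlj":{"aw":88,"qs":59},"qx":{"bq":25,"kd":62,"o":5,"oew":89,"y":95,"zhk":55}}
Size at path /dlj: 2

Answer: 2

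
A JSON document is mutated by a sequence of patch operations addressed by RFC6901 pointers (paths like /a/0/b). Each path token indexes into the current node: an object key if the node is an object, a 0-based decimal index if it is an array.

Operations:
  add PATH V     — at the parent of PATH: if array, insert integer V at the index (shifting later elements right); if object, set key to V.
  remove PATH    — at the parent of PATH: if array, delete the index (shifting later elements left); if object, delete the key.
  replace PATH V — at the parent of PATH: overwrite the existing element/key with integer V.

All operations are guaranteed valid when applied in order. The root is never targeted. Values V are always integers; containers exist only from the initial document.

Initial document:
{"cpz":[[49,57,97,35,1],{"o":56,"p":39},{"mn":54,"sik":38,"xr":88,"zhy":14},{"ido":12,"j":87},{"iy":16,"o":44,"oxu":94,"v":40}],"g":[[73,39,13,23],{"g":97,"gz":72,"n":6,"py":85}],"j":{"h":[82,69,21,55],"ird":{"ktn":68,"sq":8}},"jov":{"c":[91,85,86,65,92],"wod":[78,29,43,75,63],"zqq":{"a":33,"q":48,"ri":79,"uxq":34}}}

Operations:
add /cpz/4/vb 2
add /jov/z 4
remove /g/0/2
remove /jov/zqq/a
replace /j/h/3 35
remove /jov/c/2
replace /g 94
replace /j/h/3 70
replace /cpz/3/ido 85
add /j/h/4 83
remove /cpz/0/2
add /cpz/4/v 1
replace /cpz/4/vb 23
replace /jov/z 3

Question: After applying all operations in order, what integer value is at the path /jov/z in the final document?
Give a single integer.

Answer: 3

Derivation:
After op 1 (add /cpz/4/vb 2): {"cpz":[[49,57,97,35,1],{"o":56,"p":39},{"mn":54,"sik":38,"xr":88,"zhy":14},{"ido":12,"j":87},{"iy":16,"o":44,"oxu":94,"v":40,"vb":2}],"g":[[73,39,13,23],{"g":97,"gz":72,"n":6,"py":85}],"j":{"h":[82,69,21,55],"ird":{"ktn":68,"sq":8}},"jov":{"c":[91,85,86,65,92],"wod":[78,29,43,75,63],"zqq":{"a":33,"q":48,"ri":79,"uxq":34}}}
After op 2 (add /jov/z 4): {"cpz":[[49,57,97,35,1],{"o":56,"p":39},{"mn":54,"sik":38,"xr":88,"zhy":14},{"ido":12,"j":87},{"iy":16,"o":44,"oxu":94,"v":40,"vb":2}],"g":[[73,39,13,23],{"g":97,"gz":72,"n":6,"py":85}],"j":{"h":[82,69,21,55],"ird":{"ktn":68,"sq":8}},"jov":{"c":[91,85,86,65,92],"wod":[78,29,43,75,63],"z":4,"zqq":{"a":33,"q":48,"ri":79,"uxq":34}}}
After op 3 (remove /g/0/2): {"cpz":[[49,57,97,35,1],{"o":56,"p":39},{"mn":54,"sik":38,"xr":88,"zhy":14},{"ido":12,"j":87},{"iy":16,"o":44,"oxu":94,"v":40,"vb":2}],"g":[[73,39,23],{"g":97,"gz":72,"n":6,"py":85}],"j":{"h":[82,69,21,55],"ird":{"ktn":68,"sq":8}},"jov":{"c":[91,85,86,65,92],"wod":[78,29,43,75,63],"z":4,"zqq":{"a":33,"q":48,"ri":79,"uxq":34}}}
After op 4 (remove /jov/zqq/a): {"cpz":[[49,57,97,35,1],{"o":56,"p":39},{"mn":54,"sik":38,"xr":88,"zhy":14},{"ido":12,"j":87},{"iy":16,"o":44,"oxu":94,"v":40,"vb":2}],"g":[[73,39,23],{"g":97,"gz":72,"n":6,"py":85}],"j":{"h":[82,69,21,55],"ird":{"ktn":68,"sq":8}},"jov":{"c":[91,85,86,65,92],"wod":[78,29,43,75,63],"z":4,"zqq":{"q":48,"ri":79,"uxq":34}}}
After op 5 (replace /j/h/3 35): {"cpz":[[49,57,97,35,1],{"o":56,"p":39},{"mn":54,"sik":38,"xr":88,"zhy":14},{"ido":12,"j":87},{"iy":16,"o":44,"oxu":94,"v":40,"vb":2}],"g":[[73,39,23],{"g":97,"gz":72,"n":6,"py":85}],"j":{"h":[82,69,21,35],"ird":{"ktn":68,"sq":8}},"jov":{"c":[91,85,86,65,92],"wod":[78,29,43,75,63],"z":4,"zqq":{"q":48,"ri":79,"uxq":34}}}
After op 6 (remove /jov/c/2): {"cpz":[[49,57,97,35,1],{"o":56,"p":39},{"mn":54,"sik":38,"xr":88,"zhy":14},{"ido":12,"j":87},{"iy":16,"o":44,"oxu":94,"v":40,"vb":2}],"g":[[73,39,23],{"g":97,"gz":72,"n":6,"py":85}],"j":{"h":[82,69,21,35],"ird":{"ktn":68,"sq":8}},"jov":{"c":[91,85,65,92],"wod":[78,29,43,75,63],"z":4,"zqq":{"q":48,"ri":79,"uxq":34}}}
After op 7 (replace /g 94): {"cpz":[[49,57,97,35,1],{"o":56,"p":39},{"mn":54,"sik":38,"xr":88,"zhy":14},{"ido":12,"j":87},{"iy":16,"o":44,"oxu":94,"v":40,"vb":2}],"g":94,"j":{"h":[82,69,21,35],"ird":{"ktn":68,"sq":8}},"jov":{"c":[91,85,65,92],"wod":[78,29,43,75,63],"z":4,"zqq":{"q":48,"ri":79,"uxq":34}}}
After op 8 (replace /j/h/3 70): {"cpz":[[49,57,97,35,1],{"o":56,"p":39},{"mn":54,"sik":38,"xr":88,"zhy":14},{"ido":12,"j":87},{"iy":16,"o":44,"oxu":94,"v":40,"vb":2}],"g":94,"j":{"h":[82,69,21,70],"ird":{"ktn":68,"sq":8}},"jov":{"c":[91,85,65,92],"wod":[78,29,43,75,63],"z":4,"zqq":{"q":48,"ri":79,"uxq":34}}}
After op 9 (replace /cpz/3/ido 85): {"cpz":[[49,57,97,35,1],{"o":56,"p":39},{"mn":54,"sik":38,"xr":88,"zhy":14},{"ido":85,"j":87},{"iy":16,"o":44,"oxu":94,"v":40,"vb":2}],"g":94,"j":{"h":[82,69,21,70],"ird":{"ktn":68,"sq":8}},"jov":{"c":[91,85,65,92],"wod":[78,29,43,75,63],"z":4,"zqq":{"q":48,"ri":79,"uxq":34}}}
After op 10 (add /j/h/4 83): {"cpz":[[49,57,97,35,1],{"o":56,"p":39},{"mn":54,"sik":38,"xr":88,"zhy":14},{"ido":85,"j":87},{"iy":16,"o":44,"oxu":94,"v":40,"vb":2}],"g":94,"j":{"h":[82,69,21,70,83],"ird":{"ktn":68,"sq":8}},"jov":{"c":[91,85,65,92],"wod":[78,29,43,75,63],"z":4,"zqq":{"q":48,"ri":79,"uxq":34}}}
After op 11 (remove /cpz/0/2): {"cpz":[[49,57,35,1],{"o":56,"p":39},{"mn":54,"sik":38,"xr":88,"zhy":14},{"ido":85,"j":87},{"iy":16,"o":44,"oxu":94,"v":40,"vb":2}],"g":94,"j":{"h":[82,69,21,70,83],"ird":{"ktn":68,"sq":8}},"jov":{"c":[91,85,65,92],"wod":[78,29,43,75,63],"z":4,"zqq":{"q":48,"ri":79,"uxq":34}}}
After op 12 (add /cpz/4/v 1): {"cpz":[[49,57,35,1],{"o":56,"p":39},{"mn":54,"sik":38,"xr":88,"zhy":14},{"ido":85,"j":87},{"iy":16,"o":44,"oxu":94,"v":1,"vb":2}],"g":94,"j":{"h":[82,69,21,70,83],"ird":{"ktn":68,"sq":8}},"jov":{"c":[91,85,65,92],"wod":[78,29,43,75,63],"z":4,"zqq":{"q":48,"ri":79,"uxq":34}}}
After op 13 (replace /cpz/4/vb 23): {"cpz":[[49,57,35,1],{"o":56,"p":39},{"mn":54,"sik":38,"xr":88,"zhy":14},{"ido":85,"j":87},{"iy":16,"o":44,"oxu":94,"v":1,"vb":23}],"g":94,"j":{"h":[82,69,21,70,83],"ird":{"ktn":68,"sq":8}},"jov":{"c":[91,85,65,92],"wod":[78,29,43,75,63],"z":4,"zqq":{"q":48,"ri":79,"uxq":34}}}
After op 14 (replace /jov/z 3): {"cpz":[[49,57,35,1],{"o":56,"p":39},{"mn":54,"sik":38,"xr":88,"zhy":14},{"ido":85,"j":87},{"iy":16,"o":44,"oxu":94,"v":1,"vb":23}],"g":94,"j":{"h":[82,69,21,70,83],"ird":{"ktn":68,"sq":8}},"jov":{"c":[91,85,65,92],"wod":[78,29,43,75,63],"z":3,"zqq":{"q":48,"ri":79,"uxq":34}}}
Value at /jov/z: 3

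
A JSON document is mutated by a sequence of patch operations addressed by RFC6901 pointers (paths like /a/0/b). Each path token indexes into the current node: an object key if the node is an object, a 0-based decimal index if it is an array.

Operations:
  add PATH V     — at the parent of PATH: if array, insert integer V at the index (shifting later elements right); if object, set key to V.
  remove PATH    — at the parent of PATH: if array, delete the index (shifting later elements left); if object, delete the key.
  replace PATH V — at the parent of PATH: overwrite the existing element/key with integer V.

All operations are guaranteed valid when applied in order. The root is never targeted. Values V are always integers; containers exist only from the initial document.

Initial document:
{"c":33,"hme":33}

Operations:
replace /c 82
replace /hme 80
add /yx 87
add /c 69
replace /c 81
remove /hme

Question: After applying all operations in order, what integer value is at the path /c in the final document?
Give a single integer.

Answer: 81

Derivation:
After op 1 (replace /c 82): {"c":82,"hme":33}
After op 2 (replace /hme 80): {"c":82,"hme":80}
After op 3 (add /yx 87): {"c":82,"hme":80,"yx":87}
After op 4 (add /c 69): {"c":69,"hme":80,"yx":87}
After op 5 (replace /c 81): {"c":81,"hme":80,"yx":87}
After op 6 (remove /hme): {"c":81,"yx":87}
Value at /c: 81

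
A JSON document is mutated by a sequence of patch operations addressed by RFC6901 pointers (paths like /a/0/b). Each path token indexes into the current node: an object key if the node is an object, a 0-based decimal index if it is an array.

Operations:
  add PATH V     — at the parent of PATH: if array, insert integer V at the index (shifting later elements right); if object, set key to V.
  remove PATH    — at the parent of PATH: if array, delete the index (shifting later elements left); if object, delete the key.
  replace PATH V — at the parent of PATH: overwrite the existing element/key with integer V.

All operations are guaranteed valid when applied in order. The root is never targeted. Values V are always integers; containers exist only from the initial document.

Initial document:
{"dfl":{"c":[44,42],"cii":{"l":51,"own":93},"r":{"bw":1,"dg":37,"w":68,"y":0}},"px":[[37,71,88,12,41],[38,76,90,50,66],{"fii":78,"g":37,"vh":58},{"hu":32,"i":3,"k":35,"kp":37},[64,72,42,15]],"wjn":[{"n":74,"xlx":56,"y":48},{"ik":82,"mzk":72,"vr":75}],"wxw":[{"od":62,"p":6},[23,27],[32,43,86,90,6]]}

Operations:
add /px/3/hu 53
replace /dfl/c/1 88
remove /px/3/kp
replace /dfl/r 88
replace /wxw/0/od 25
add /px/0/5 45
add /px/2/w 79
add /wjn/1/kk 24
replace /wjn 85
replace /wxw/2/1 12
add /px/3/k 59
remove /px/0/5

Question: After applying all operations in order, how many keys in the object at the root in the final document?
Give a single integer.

After op 1 (add /px/3/hu 53): {"dfl":{"c":[44,42],"cii":{"l":51,"own":93},"r":{"bw":1,"dg":37,"w":68,"y":0}},"px":[[37,71,88,12,41],[38,76,90,50,66],{"fii":78,"g":37,"vh":58},{"hu":53,"i":3,"k":35,"kp":37},[64,72,42,15]],"wjn":[{"n":74,"xlx":56,"y":48},{"ik":82,"mzk":72,"vr":75}],"wxw":[{"od":62,"p":6},[23,27],[32,43,86,90,6]]}
After op 2 (replace /dfl/c/1 88): {"dfl":{"c":[44,88],"cii":{"l":51,"own":93},"r":{"bw":1,"dg":37,"w":68,"y":0}},"px":[[37,71,88,12,41],[38,76,90,50,66],{"fii":78,"g":37,"vh":58},{"hu":53,"i":3,"k":35,"kp":37},[64,72,42,15]],"wjn":[{"n":74,"xlx":56,"y":48},{"ik":82,"mzk":72,"vr":75}],"wxw":[{"od":62,"p":6},[23,27],[32,43,86,90,6]]}
After op 3 (remove /px/3/kp): {"dfl":{"c":[44,88],"cii":{"l":51,"own":93},"r":{"bw":1,"dg":37,"w":68,"y":0}},"px":[[37,71,88,12,41],[38,76,90,50,66],{"fii":78,"g":37,"vh":58},{"hu":53,"i":3,"k":35},[64,72,42,15]],"wjn":[{"n":74,"xlx":56,"y":48},{"ik":82,"mzk":72,"vr":75}],"wxw":[{"od":62,"p":6},[23,27],[32,43,86,90,6]]}
After op 4 (replace /dfl/r 88): {"dfl":{"c":[44,88],"cii":{"l":51,"own":93},"r":88},"px":[[37,71,88,12,41],[38,76,90,50,66],{"fii":78,"g":37,"vh":58},{"hu":53,"i":3,"k":35},[64,72,42,15]],"wjn":[{"n":74,"xlx":56,"y":48},{"ik":82,"mzk":72,"vr":75}],"wxw":[{"od":62,"p":6},[23,27],[32,43,86,90,6]]}
After op 5 (replace /wxw/0/od 25): {"dfl":{"c":[44,88],"cii":{"l":51,"own":93},"r":88},"px":[[37,71,88,12,41],[38,76,90,50,66],{"fii":78,"g":37,"vh":58},{"hu":53,"i":3,"k":35},[64,72,42,15]],"wjn":[{"n":74,"xlx":56,"y":48},{"ik":82,"mzk":72,"vr":75}],"wxw":[{"od":25,"p":6},[23,27],[32,43,86,90,6]]}
After op 6 (add /px/0/5 45): {"dfl":{"c":[44,88],"cii":{"l":51,"own":93},"r":88},"px":[[37,71,88,12,41,45],[38,76,90,50,66],{"fii":78,"g":37,"vh":58},{"hu":53,"i":3,"k":35},[64,72,42,15]],"wjn":[{"n":74,"xlx":56,"y":48},{"ik":82,"mzk":72,"vr":75}],"wxw":[{"od":25,"p":6},[23,27],[32,43,86,90,6]]}
After op 7 (add /px/2/w 79): {"dfl":{"c":[44,88],"cii":{"l":51,"own":93},"r":88},"px":[[37,71,88,12,41,45],[38,76,90,50,66],{"fii":78,"g":37,"vh":58,"w":79},{"hu":53,"i":3,"k":35},[64,72,42,15]],"wjn":[{"n":74,"xlx":56,"y":48},{"ik":82,"mzk":72,"vr":75}],"wxw":[{"od":25,"p":6},[23,27],[32,43,86,90,6]]}
After op 8 (add /wjn/1/kk 24): {"dfl":{"c":[44,88],"cii":{"l":51,"own":93},"r":88},"px":[[37,71,88,12,41,45],[38,76,90,50,66],{"fii":78,"g":37,"vh":58,"w":79},{"hu":53,"i":3,"k":35},[64,72,42,15]],"wjn":[{"n":74,"xlx":56,"y":48},{"ik":82,"kk":24,"mzk":72,"vr":75}],"wxw":[{"od":25,"p":6},[23,27],[32,43,86,90,6]]}
After op 9 (replace /wjn 85): {"dfl":{"c":[44,88],"cii":{"l":51,"own":93},"r":88},"px":[[37,71,88,12,41,45],[38,76,90,50,66],{"fii":78,"g":37,"vh":58,"w":79},{"hu":53,"i":3,"k":35},[64,72,42,15]],"wjn":85,"wxw":[{"od":25,"p":6},[23,27],[32,43,86,90,6]]}
After op 10 (replace /wxw/2/1 12): {"dfl":{"c":[44,88],"cii":{"l":51,"own":93},"r":88},"px":[[37,71,88,12,41,45],[38,76,90,50,66],{"fii":78,"g":37,"vh":58,"w":79},{"hu":53,"i":3,"k":35},[64,72,42,15]],"wjn":85,"wxw":[{"od":25,"p":6},[23,27],[32,12,86,90,6]]}
After op 11 (add /px/3/k 59): {"dfl":{"c":[44,88],"cii":{"l":51,"own":93},"r":88},"px":[[37,71,88,12,41,45],[38,76,90,50,66],{"fii":78,"g":37,"vh":58,"w":79},{"hu":53,"i":3,"k":59},[64,72,42,15]],"wjn":85,"wxw":[{"od":25,"p":6},[23,27],[32,12,86,90,6]]}
After op 12 (remove /px/0/5): {"dfl":{"c":[44,88],"cii":{"l":51,"own":93},"r":88},"px":[[37,71,88,12,41],[38,76,90,50,66],{"fii":78,"g":37,"vh":58,"w":79},{"hu":53,"i":3,"k":59},[64,72,42,15]],"wjn":85,"wxw":[{"od":25,"p":6},[23,27],[32,12,86,90,6]]}
Size at the root: 4

Answer: 4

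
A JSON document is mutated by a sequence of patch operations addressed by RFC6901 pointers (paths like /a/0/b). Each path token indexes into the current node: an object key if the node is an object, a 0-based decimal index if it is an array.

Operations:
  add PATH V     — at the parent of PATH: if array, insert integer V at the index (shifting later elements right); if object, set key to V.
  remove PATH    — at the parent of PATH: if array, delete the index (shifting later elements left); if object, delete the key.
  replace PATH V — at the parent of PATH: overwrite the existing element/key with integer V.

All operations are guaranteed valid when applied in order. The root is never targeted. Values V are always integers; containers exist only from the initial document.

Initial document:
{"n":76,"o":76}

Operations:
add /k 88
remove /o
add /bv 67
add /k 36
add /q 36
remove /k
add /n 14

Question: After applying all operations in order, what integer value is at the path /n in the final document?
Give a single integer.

After op 1 (add /k 88): {"k":88,"n":76,"o":76}
After op 2 (remove /o): {"k":88,"n":76}
After op 3 (add /bv 67): {"bv":67,"k":88,"n":76}
After op 4 (add /k 36): {"bv":67,"k":36,"n":76}
After op 5 (add /q 36): {"bv":67,"k":36,"n":76,"q":36}
After op 6 (remove /k): {"bv":67,"n":76,"q":36}
After op 7 (add /n 14): {"bv":67,"n":14,"q":36}
Value at /n: 14

Answer: 14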